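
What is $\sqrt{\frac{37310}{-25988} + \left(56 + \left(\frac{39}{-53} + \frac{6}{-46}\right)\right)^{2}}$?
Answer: $\frac{3 \sqrt{84699333548385026}}{15839686} \approx 55.121$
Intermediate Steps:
$\sqrt{\frac{37310}{-25988} + \left(56 + \left(\frac{39}{-53} + \frac{6}{-46}\right)\right)^{2}} = \sqrt{37310 \left(- \frac{1}{25988}\right) + \left(56 + \left(39 \left(- \frac{1}{53}\right) + 6 \left(- \frac{1}{46}\right)\right)\right)^{2}} = \sqrt{- \frac{18655}{12994} + \left(56 - \frac{1056}{1219}\right)^{2}} = \sqrt{- \frac{18655}{12994} + \left(\frac{67208}{1219}\right)^{2}} = \sqrt{- \frac{18655}{12994} + \frac{4516915264}{1485961}} = \sqrt{\frac{58665076337961}{19308577234}} = \frac{3 \sqrt{84699333548385026}}{15839686}$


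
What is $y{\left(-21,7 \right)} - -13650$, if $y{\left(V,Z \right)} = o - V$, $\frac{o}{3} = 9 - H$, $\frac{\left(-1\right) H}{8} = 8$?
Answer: $13890$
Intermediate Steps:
$H = -64$ ($H = \left(-8\right) 8 = -64$)
$o = 219$ ($o = 3 \left(9 - -64\right) = 3 \left(9 + 64\right) = 3 \cdot 73 = 219$)
$y{\left(V,Z \right)} = 219 - V$
$y{\left(-21,7 \right)} - -13650 = \left(219 - -21\right) - -13650 = \left(219 + 21\right) + 13650 = 240 + 13650 = 13890$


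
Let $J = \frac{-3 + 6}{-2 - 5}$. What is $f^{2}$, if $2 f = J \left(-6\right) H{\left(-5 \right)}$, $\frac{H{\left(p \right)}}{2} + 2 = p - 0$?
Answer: $324$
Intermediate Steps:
$H{\left(p \right)} = -4 + 2 p$ ($H{\left(p \right)} = -4 + 2 \left(p - 0\right) = -4 + 2 \left(p + 0\right) = -4 + 2 p$)
$J = - \frac{3}{7}$ ($J = \frac{3}{-7} = 3 \left(- \frac{1}{7}\right) = - \frac{3}{7} \approx -0.42857$)
$f = -18$ ($f = \frac{\left(- \frac{3}{7}\right) \left(-6\right) \left(-4 + 2 \left(-5\right)\right)}{2} = \frac{\frac{18}{7} \left(-4 - 10\right)}{2} = \frac{\frac{18}{7} \left(-14\right)}{2} = \frac{1}{2} \left(-36\right) = -18$)
$f^{2} = \left(-18\right)^{2} = 324$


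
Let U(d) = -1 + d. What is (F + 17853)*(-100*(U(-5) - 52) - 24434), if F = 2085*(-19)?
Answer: 405513108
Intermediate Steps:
F = -39615
(F + 17853)*(-100*(U(-5) - 52) - 24434) = (-39615 + 17853)*(-100*((-1 - 5) - 52) - 24434) = -21762*(-100*(-6 - 52) - 24434) = -21762*(-100*(-58) - 24434) = -21762*(5800 - 24434) = -21762*(-18634) = 405513108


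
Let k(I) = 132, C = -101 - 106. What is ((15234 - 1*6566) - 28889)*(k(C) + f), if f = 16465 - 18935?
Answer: 47276698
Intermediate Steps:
C = -207
f = -2470
((15234 - 1*6566) - 28889)*(k(C) + f) = ((15234 - 1*6566) - 28889)*(132 - 2470) = ((15234 - 6566) - 28889)*(-2338) = (8668 - 28889)*(-2338) = -20221*(-2338) = 47276698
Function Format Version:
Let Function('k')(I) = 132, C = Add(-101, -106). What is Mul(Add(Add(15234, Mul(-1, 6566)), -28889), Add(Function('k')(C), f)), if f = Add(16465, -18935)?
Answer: 47276698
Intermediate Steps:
C = -207
f = -2470
Mul(Add(Add(15234, Mul(-1, 6566)), -28889), Add(Function('k')(C), f)) = Mul(Add(Add(15234, Mul(-1, 6566)), -28889), Add(132, -2470)) = Mul(Add(Add(15234, -6566), -28889), -2338) = Mul(Add(8668, -28889), -2338) = Mul(-20221, -2338) = 47276698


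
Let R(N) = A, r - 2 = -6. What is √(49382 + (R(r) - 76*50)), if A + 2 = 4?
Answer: 4*√2849 ≈ 213.50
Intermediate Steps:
A = 2 (A = -2 + 4 = 2)
r = -4 (r = 2 - 6 = -4)
R(N) = 2
√(49382 + (R(r) - 76*50)) = √(49382 + (2 - 76*50)) = √(49382 + (2 - 3800)) = √(49382 - 3798) = √45584 = 4*√2849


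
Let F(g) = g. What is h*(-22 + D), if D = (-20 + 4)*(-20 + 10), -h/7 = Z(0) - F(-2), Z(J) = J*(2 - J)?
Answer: -1932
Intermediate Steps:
h = -14 (h = -7*(0*(2 - 1*0) - 1*(-2)) = -7*(0*(2 + 0) + 2) = -7*(0*2 + 2) = -7*(0 + 2) = -7*2 = -14)
D = 160 (D = -16*(-10) = 160)
h*(-22 + D) = -14*(-22 + 160) = -14*138 = -1932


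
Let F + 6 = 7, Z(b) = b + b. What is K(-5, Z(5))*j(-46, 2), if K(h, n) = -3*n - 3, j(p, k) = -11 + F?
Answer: 330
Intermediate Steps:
Z(b) = 2*b
F = 1 (F = -6 + 7 = 1)
j(p, k) = -10 (j(p, k) = -11 + 1 = -10)
K(h, n) = -3 - 3*n
K(-5, Z(5))*j(-46, 2) = (-3 - 6*5)*(-10) = (-3 - 3*10)*(-10) = (-3 - 30)*(-10) = -33*(-10) = 330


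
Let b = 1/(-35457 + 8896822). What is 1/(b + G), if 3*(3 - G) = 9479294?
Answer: -26584095/83999404324022 ≈ -3.1648e-7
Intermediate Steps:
G = -9479285/3 (G = 3 - 1/3*9479294 = 3 - 9479294/3 = -9479285/3 ≈ -3.1598e+6)
b = 1/8861365 ≈ 1.1285e-7
1/(b + G) = 1/(1/8861365 - 9479285/3) = 1/(-83999404324022/26584095) = -26584095/83999404324022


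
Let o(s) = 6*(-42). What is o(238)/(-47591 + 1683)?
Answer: 63/11477 ≈ 0.0054892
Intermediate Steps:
o(s) = -252
o(238)/(-47591 + 1683) = -252/(-47591 + 1683) = -252/(-45908) = -252*(-1/45908) = 63/11477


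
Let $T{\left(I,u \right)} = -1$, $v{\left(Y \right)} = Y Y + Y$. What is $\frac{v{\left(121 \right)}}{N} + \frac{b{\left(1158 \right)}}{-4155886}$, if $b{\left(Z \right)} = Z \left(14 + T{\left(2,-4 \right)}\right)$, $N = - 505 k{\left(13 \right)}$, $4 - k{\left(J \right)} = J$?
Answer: $\frac{30640384351}{9444250935} \approx 3.2443$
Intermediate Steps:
$v{\left(Y \right)} = Y + Y^{2}$ ($v{\left(Y \right)} = Y^{2} + Y = Y + Y^{2}$)
$k{\left(J \right)} = 4 - J$
$N = 4545$ ($N = - 505 \left(4 - 13\right) = \left(-505\right) \left(-9\right) = 4545$)
$b{\left(Z \right)} = 13 Z$ ($b{\left(Z \right)} = Z \left(14 - 1\right) = Z 13 = 13 Z$)
$\frac{v{\left(121 \right)}}{N} + \frac{b{\left(1158 \right)}}{-4155886} = \frac{121 \left(1 + 121\right)}{4545} + \frac{13 \cdot 1158}{-4155886} = 121 \cdot 122 \cdot \frac{1}{4545} + 15054 \left(- \frac{1}{4155886}\right) = 14762 \cdot \frac{1}{4545} - \frac{7527}{2077943} = \frac{14762}{4545} - \frac{7527}{2077943} = \frac{30640384351}{9444250935}$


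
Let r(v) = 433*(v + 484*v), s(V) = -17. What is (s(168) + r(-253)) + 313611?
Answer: -52817671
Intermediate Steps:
r(v) = 210005*v (r(v) = 433*(485*v) = 210005*v)
(s(168) + r(-253)) + 313611 = (-17 + 210005*(-253)) + 313611 = (-17 - 53131265) + 313611 = -53131282 + 313611 = -52817671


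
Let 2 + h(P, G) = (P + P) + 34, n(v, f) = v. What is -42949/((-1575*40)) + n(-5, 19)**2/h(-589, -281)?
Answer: 7940759/12033000 ≈ 0.65991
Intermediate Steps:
h(P, G) = 32 + 2*P (h(P, G) = -2 + ((P + P) + 34) = -2 + (2*P + 34) = -2 + (34 + 2*P) = 32 + 2*P)
-42949/((-1575*40)) + n(-5, 19)**2/h(-589, -281) = -42949/((-1575*40)) + (-5)**2/(32 + 2*(-589)) = -42949/(-63000) + 25/(32 - 1178) = -42949*(-1/63000) + 25/(-1146) = 42949/63000 + 25*(-1/1146) = 42949/63000 - 25/1146 = 7940759/12033000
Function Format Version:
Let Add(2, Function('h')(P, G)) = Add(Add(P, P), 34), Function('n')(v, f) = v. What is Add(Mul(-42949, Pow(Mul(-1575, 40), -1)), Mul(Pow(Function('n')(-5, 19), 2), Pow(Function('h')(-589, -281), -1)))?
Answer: Rational(7940759, 12033000) ≈ 0.65991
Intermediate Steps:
Function('h')(P, G) = Add(32, Mul(2, P)) (Function('h')(P, G) = Add(-2, Add(Add(P, P), 34)) = Add(-2, Add(Mul(2, P), 34)) = Add(-2, Add(34, Mul(2, P))) = Add(32, Mul(2, P)))
Add(Mul(-42949, Pow(Mul(-1575, 40), -1)), Mul(Pow(Function('n')(-5, 19), 2), Pow(Function('h')(-589, -281), -1))) = Add(Mul(-42949, Pow(Mul(-1575, 40), -1)), Mul(Pow(-5, 2), Pow(Add(32, Mul(2, -589)), -1))) = Add(Mul(-42949, Pow(-63000, -1)), Mul(25, Pow(Add(32, -1178), -1))) = Add(Mul(-42949, Rational(-1, 63000)), Mul(25, Pow(-1146, -1))) = Add(Rational(42949, 63000), Mul(25, Rational(-1, 1146))) = Add(Rational(42949, 63000), Rational(-25, 1146)) = Rational(7940759, 12033000)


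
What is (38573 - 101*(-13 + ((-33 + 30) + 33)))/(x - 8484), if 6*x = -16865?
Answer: -221136/67769 ≈ -3.2631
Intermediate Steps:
x = -16865/6 (x = (⅙)*(-16865) = -16865/6 ≈ -2810.8)
(38573 - 101*(-13 + ((-33 + 30) + 33)))/(x - 8484) = (38573 - 101*(-13 + ((-33 + 30) + 33)))/(-16865/6 - 8484) = (38573 - 101*(-13 + (-3 + 33)))/(-67769/6) = (38573 - 101*(-13 + 30))*(-6/67769) = (38573 - 101*17)*(-6/67769) = (38573 - 1717)*(-6/67769) = 36856*(-6/67769) = -221136/67769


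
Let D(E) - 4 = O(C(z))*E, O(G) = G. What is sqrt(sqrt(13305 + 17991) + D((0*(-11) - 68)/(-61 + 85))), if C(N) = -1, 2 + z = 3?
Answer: sqrt(246 + 288*sqrt(489))/6 ≈ 13.555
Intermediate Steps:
z = 1 (z = -2 + 3 = 1)
D(E) = 4 - E
sqrt(sqrt(13305 + 17991) + D((0*(-11) - 68)/(-61 + 85))) = sqrt(sqrt(13305 + 17991) + (4 - (0*(-11) - 68)/(-61 + 85))) = sqrt(sqrt(31296) + (4 - (0 - 68)/24)) = sqrt(8*sqrt(489) + (4 - (-68)/24)) = sqrt(8*sqrt(489) + (4 - 1*(-17/6))) = sqrt(8*sqrt(489) + (4 + 17/6)) = sqrt(8*sqrt(489) + 41/6) = sqrt(41/6 + 8*sqrt(489))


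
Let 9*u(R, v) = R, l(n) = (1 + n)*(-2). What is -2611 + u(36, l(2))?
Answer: -2607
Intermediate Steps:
l(n) = -2 - 2*n
u(R, v) = R/9
-2611 + u(36, l(2)) = -2611 + (1/9)*36 = -2611 + 4 = -2607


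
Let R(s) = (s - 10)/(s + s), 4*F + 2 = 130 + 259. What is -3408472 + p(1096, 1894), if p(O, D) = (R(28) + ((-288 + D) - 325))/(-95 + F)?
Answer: -166979251/49 ≈ -3.4077e+6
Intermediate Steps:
F = 387/4 (F = -½ + (130 + 259)/4 = -½ + (¼)*389 = -½ + 389/4 = 387/4 ≈ 96.750)
R(s) = (-10 + s)/(2*s) (R(s) = (-10 + s)/((2*s)) = (-10 + s)*(1/(2*s)) = (-10 + s)/(2*s))
p(O, D) = -17155/49 + 4*D/7 (p(O, D) = ((½)*(-10 + 28)/28 + ((-288 + D) - 325))/(-95 + 387/4) = ((½)*(1/28)*18 + (-613 + D))/(7/4) = (9/28 + (-613 + D))*(4/7) = (-17155/28 + D)*(4/7) = -17155/49 + 4*D/7)
-3408472 + p(1096, 1894) = -3408472 + (-17155/49 + (4/7)*1894) = -3408472 + (-17155/49 + 7576/7) = -3408472 + 35877/49 = -166979251/49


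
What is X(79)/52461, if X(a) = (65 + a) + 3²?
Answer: 17/5829 ≈ 0.0029165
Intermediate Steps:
X(a) = 74 + a (X(a) = (65 + a) + 9 = 74 + a)
X(79)/52461 = (74 + 79)/52461 = 153*(1/52461) = 17/5829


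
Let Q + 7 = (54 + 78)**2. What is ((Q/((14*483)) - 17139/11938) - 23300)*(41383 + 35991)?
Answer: -36381153915368482/20181189 ≈ -1.8027e+9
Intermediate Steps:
Q = 17417 (Q = -7 + (54 + 78)**2 = -7 + 132**2 = -7 + 17424 = 17417)
((Q/((14*483)) - 17139/11938) - 23300)*(41383 + 35991) = ((17417/((14*483)) - 17139/11938) - 23300)*(41383 + 35991) = ((17417/6762 - 17139*1/11938) - 23300)*77374 = ((17417*(1/6762) - 17139/11938) - 23300)*77374 = ((17417/6762 - 17139/11938) - 23300)*77374 = (23007557/20181189 - 23300)*77374 = -470198696143/20181189*77374 = -36381153915368482/20181189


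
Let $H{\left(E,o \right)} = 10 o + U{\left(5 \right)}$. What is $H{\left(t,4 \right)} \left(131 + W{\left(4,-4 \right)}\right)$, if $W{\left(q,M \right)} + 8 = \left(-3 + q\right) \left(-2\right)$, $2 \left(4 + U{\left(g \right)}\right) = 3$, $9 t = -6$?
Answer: $\frac{9075}{2} \approx 4537.5$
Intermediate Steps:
$t = - \frac{2}{3}$ ($t = \frac{1}{9} \left(-6\right) = - \frac{2}{3} \approx -0.66667$)
$U{\left(g \right)} = - \frac{5}{2}$ ($U{\left(g \right)} = -4 + \frac{1}{2} \cdot 3 = -4 + \frac{3}{2} = - \frac{5}{2}$)
$W{\left(q,M \right)} = -2 - 2 q$ ($W{\left(q,M \right)} = -8 + \left(-3 + q\right) \left(-2\right) = -8 - \left(-6 + 2 q\right) = -2 - 2 q$)
$H{\left(E,o \right)} = - \frac{5}{2} + 10 o$ ($H{\left(E,o \right)} = 10 o - \frac{5}{2} = - \frac{5}{2} + 10 o$)
$H{\left(t,4 \right)} \left(131 + W{\left(4,-4 \right)}\right) = \left(- \frac{5}{2} + 10 \cdot 4\right) \left(131 - 10\right) = \left(- \frac{5}{2} + 40\right) \left(131 - 10\right) = \frac{75 \left(131 - 10\right)}{2} = \frac{75}{2} \cdot 121 = \frac{9075}{2}$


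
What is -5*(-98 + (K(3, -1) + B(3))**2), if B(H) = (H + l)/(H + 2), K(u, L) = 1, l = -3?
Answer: 485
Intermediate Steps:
B(H) = (-3 + H)/(2 + H) (B(H) = (H - 3)/(H + 2) = (-3 + H)/(2 + H))
-5*(-98 + (K(3, -1) + B(3))**2) = -5*(-98 + (1 + (-3 + 3)/(2 + 3))**2) = -5*(-98 + (1 + 0/5)**2) = -5*(-98 + (1 + (1/5)*0)**2) = -5*(-98 + (1 + 0)**2) = -5*(-98 + 1**2) = -5*(-98 + 1) = -5*(-97) = 485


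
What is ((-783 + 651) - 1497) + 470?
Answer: -1159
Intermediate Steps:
((-783 + 651) - 1497) + 470 = (-132 - 1497) + 470 = -1629 + 470 = -1159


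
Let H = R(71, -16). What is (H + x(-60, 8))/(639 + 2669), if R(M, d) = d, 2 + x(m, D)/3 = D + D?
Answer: 13/1654 ≈ 0.0078597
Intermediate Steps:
x(m, D) = -6 + 6*D (x(m, D) = -6 + 3*(D + D) = -6 + 3*(2*D) = -6 + 6*D)
H = -16
(H + x(-60, 8))/(639 + 2669) = (-16 + (-6 + 6*8))/(639 + 2669) = (-16 + (-6 + 48))/3308 = (-16 + 42)*(1/3308) = 26*(1/3308) = 13/1654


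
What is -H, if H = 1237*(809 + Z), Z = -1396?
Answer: 726119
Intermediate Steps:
H = -726119 (H = 1237*(809 - 1396) = 1237*(-587) = -726119)
-H = -1*(-726119) = 726119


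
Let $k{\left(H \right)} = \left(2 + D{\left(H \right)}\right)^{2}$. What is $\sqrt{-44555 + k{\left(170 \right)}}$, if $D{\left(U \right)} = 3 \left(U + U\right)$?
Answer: $\sqrt{999929} \approx 999.96$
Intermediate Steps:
$D{\left(U \right)} = 6 U$ ($D{\left(U \right)} = 3 \cdot 2 U = 6 U$)
$k{\left(H \right)} = \left(2 + 6 H\right)^{2}$
$\sqrt{-44555 + k{\left(170 \right)}} = \sqrt{-44555 + 4 \left(1 + 3 \cdot 170\right)^{2}} = \sqrt{-44555 + 4 \left(1 + 510\right)^{2}} = \sqrt{-44555 + 4 \cdot 511^{2}} = \sqrt{-44555 + 4 \cdot 261121} = \sqrt{-44555 + 1044484} = \sqrt{999929}$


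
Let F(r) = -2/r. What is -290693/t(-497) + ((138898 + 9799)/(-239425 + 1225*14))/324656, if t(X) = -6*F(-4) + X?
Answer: 209772534199447/360814562000 ≈ 581.39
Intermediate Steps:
t(X) = -3 + X (t(X) = -(-12)/(-4) + X = -(-12)*(-1)/4 + X = -6*½ + X = -3 + X)
-290693/t(-497) + ((138898 + 9799)/(-239425 + 1225*14))/324656 = -290693/(-3 - 497) + ((138898 + 9799)/(-239425 + 1225*14))/324656 = -290693/(-500) + (148697/(-239425 + 17150))*(1/324656) = -290693*(-1/500) + (148697/(-222275))*(1/324656) = 290693/500 + (148697*(-1/222275))*(1/324656) = 290693/500 - 148697/222275*1/324656 = 290693/500 - 148697/72162912400 = 209772534199447/360814562000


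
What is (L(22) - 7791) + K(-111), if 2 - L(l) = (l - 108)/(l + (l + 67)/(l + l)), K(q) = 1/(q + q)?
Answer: -1826881015/234654 ≈ -7785.4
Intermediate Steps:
K(q) = 1/(2*q)
L(l) = 2 - (-108 + l)/(l + (67 + l)/(2*l)) (L(l) = 2 - (l - 108)/(l + (l + 67)/(l + l)) = 2 - (-108 + l)/(l + (67 + l)/((2*l))) = 2 - (-108 + l)/(l + (67 + l)*(1/(2*l))) = 2 - (-108 + l)/(l + (67 + l)/(2*l)))
(L(22) - 7791) + K(-111) = (2*(67 + 22² + 109*22)/(67 + 22 + 2*22²) - 7791) + (½)/(-111) = (2*(67 + 484 + 2398)/(67 + 22 + 2*484) - 7791) + (½)*(-1/111) = (2*2949/(67 + 22 + 968) - 7791) - 1/222 = (2*2949/1057 - 7791) - 1/222 = (2*(1/1057)*2949 - 7791) - 1/222 = (5898/1057 - 7791) - 1/222 = -8229189/1057 - 1/222 = -1826881015/234654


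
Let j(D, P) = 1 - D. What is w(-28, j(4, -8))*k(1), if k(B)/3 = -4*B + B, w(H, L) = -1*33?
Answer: 297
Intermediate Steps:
w(H, L) = -33
k(B) = -9*B (k(B) = 3*(-4*B + B) = 3*(-3*B) = -9*B)
w(-28, j(4, -8))*k(1) = -(-297) = -33*(-9) = 297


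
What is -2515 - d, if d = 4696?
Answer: -7211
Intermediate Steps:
-2515 - d = -2515 - 1*4696 = -2515 - 4696 = -7211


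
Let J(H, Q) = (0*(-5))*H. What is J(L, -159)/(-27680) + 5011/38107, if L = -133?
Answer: 5011/38107 ≈ 0.13150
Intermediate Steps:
J(H, Q) = 0 (J(H, Q) = 0*H = 0)
J(L, -159)/(-27680) + 5011/38107 = 0/(-27680) + 5011/38107 = 0*(-1/27680) + 5011*(1/38107) = 0 + 5011/38107 = 5011/38107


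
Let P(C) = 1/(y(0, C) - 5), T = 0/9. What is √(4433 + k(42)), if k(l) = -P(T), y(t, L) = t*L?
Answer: √110830/5 ≈ 66.582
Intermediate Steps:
y(t, L) = L*t
T = 0 (T = 0*(⅑) = 0)
P(C) = -⅕ (P(C) = 1/(C*0 - 5) = 1/(0 - 5) = 1/(-5) = -⅕)
k(l) = ⅕ (k(l) = -1*(-⅕) = ⅕)
√(4433 + k(42)) = √(4433 + ⅕) = √(22166/5) = √110830/5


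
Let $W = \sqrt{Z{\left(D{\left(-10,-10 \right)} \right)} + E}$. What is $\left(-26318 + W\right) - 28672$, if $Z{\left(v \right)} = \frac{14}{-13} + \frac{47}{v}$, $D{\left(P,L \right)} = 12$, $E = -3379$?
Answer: $-54990 + \frac{i \sqrt{20540559}}{78} \approx -54990.0 + 58.105 i$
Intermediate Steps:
$Z{\left(v \right)} = - \frac{14}{13} + \frac{47}{v}$ ($Z{\left(v \right)} = 14 \left(- \frac{1}{13}\right) + \frac{47}{v} = - \frac{14}{13} + \frac{47}{v}$)
$W = \frac{i \sqrt{20540559}}{78}$ ($W = \sqrt{\left(- \frac{14}{13} + \frac{47}{12}\right) - 3379} = \sqrt{\frac{443}{156} - 3379} = \sqrt{- \frac{526681}{156}} = \frac{i \sqrt{20540559}}{78} \approx 58.105 i$)
$\left(-26318 + W\right) - 28672 = \left(-26318 + \frac{i \sqrt{20540559}}{78}\right) - 28672 = -54990 + \frac{i \sqrt{20540559}}{78}$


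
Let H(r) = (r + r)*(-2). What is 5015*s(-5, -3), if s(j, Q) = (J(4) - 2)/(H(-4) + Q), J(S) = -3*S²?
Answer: -250750/13 ≈ -19288.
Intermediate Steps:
H(r) = -4*r (H(r) = (2*r)*(-2) = -4*r)
s(j, Q) = -50/(16 + Q) (s(j, Q) = (-3*4² - 2)/(-4*(-4) + Q) = (-3*16 - 2)/(16 + Q) = (-48 - 2)/(16 + Q) = -50/(16 + Q))
5015*s(-5, -3) = 5015*(-50/(16 - 3)) = 5015*(-50/13) = -250750/13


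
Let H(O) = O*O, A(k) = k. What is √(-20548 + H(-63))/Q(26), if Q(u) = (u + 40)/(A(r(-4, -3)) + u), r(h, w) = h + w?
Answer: 19*I*√16579/66 ≈ 37.067*I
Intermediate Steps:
H(O) = O²
Q(u) = (40 + u)/(-7 + u) (Q(u) = (u + 40)/((-4 - 3) + u) = (40 + u)/(-7 + u))
√(-20548 + H(-63))/Q(26) = √(-20548 + (-63)²)/(((40 + 26)/(-7 + 26))) = √(-20548 + 3969)/((66/19)) = √(-16579)/(((1/19)*66)) = (I*√16579)/(66/19) = (I*√16579)*(19/66) = 19*I*√16579/66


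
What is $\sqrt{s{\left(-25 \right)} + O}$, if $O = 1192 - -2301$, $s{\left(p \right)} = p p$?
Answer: $\sqrt{4118} \approx 64.172$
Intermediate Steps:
$s{\left(p \right)} = p^{2}$
$O = 3493$ ($O = 1192 + 2301 = 3493$)
$\sqrt{s{\left(-25 \right)} + O} = \sqrt{\left(-25\right)^{2} + 3493} = \sqrt{625 + 3493} = \sqrt{4118}$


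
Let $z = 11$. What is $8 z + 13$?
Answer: $101$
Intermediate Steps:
$8 z + 13 = 8 \cdot 11 + 13 = 88 + 13 = 101$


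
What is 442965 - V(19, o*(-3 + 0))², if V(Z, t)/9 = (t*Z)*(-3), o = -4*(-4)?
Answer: -605898411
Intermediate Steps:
o = 16
V(Z, t) = -27*Z*t (V(Z, t) = 9*((t*Z)*(-3)) = 9*((Z*t)*(-3)) = 9*(-3*Z*t) = -27*Z*t)
442965 - V(19, o*(-3 + 0))² = 442965 - (-27*19*16*(-3 + 0))² = 442965 - (-27*19*16*(-3))² = 442965 - (-27*19*(-48))² = 442965 - 1*24624² = 442965 - 1*606341376 = 442965 - 606341376 = -605898411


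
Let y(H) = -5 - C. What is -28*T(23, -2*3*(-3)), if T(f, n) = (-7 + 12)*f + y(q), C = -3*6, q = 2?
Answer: -3584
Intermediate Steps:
C = -18
y(H) = 13 (y(H) = -5 - 1*(-18) = -5 + 18 = 13)
T(f, n) = 13 + 5*f (T(f, n) = (-7 + 12)*f + 13 = 5*f + 13 = 13 + 5*f)
-28*T(23, -2*3*(-3)) = -28*(13 + 5*23) = -28*(13 + 115) = -28*128 = -3584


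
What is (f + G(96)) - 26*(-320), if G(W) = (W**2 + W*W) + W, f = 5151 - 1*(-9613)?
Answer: 41612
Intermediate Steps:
f = 14764 (f = 5151 + 9613 = 14764)
G(W) = W + 2*W**2 (G(W) = (W**2 + W**2) + W = 2*W**2 + W = W + 2*W**2)
(f + G(96)) - 26*(-320) = (14764 + 96*(1 + 2*96)) - 26*(-320) = (14764 + 96*(1 + 192)) + 8320 = (14764 + 96*193) + 8320 = (14764 + 18528) + 8320 = 33292 + 8320 = 41612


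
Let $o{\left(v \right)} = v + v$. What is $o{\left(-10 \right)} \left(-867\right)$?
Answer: $17340$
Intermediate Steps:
$o{\left(v \right)} = 2 v$
$o{\left(-10 \right)} \left(-867\right) = 2 \left(-10\right) \left(-867\right) = \left(-20\right) \left(-867\right) = 17340$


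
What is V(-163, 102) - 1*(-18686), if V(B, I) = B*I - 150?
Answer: 1910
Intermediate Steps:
V(B, I) = -150 + B*I
V(-163, 102) - 1*(-18686) = (-150 - 163*102) - 1*(-18686) = (-150 - 16626) + 18686 = -16776 + 18686 = 1910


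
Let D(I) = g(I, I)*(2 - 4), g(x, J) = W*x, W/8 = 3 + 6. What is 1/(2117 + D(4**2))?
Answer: -1/187 ≈ -0.0053476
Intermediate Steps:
W = 72 (W = 8*(3 + 6) = 8*9 = 72)
g(x, J) = 72*x
D(I) = -144*I (D(I) = (72*I)*(2 - 4) = (72*I)*(-2) = -144*I)
1/(2117 + D(4**2)) = 1/(2117 - 144*4**2) = 1/(2117 - 144*16) = 1/(2117 - 2304) = 1/(-187) = -1/187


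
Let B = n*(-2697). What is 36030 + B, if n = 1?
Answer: 33333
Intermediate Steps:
B = -2697 (B = 1*(-2697) = -2697)
36030 + B = 36030 - 2697 = 33333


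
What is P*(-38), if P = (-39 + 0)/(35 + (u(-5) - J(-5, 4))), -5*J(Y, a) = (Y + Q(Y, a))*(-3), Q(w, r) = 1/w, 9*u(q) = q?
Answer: 166725/4226 ≈ 39.452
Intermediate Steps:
u(q) = q/9
J(Y, a) = 3*Y/5 + 3/(5*Y) (J(Y, a) = -(Y + 1/Y)*(-3)/5 = -(-3*Y - 3/Y)/5 = 3*Y/5 + 3/(5*Y))
P = -8775/8452 (P = (-39 + 0)/(35 + ((⅑)*(-5) - 3*(1 + (-5)²)/(5*(-5)))) = -39/(35 + (-5/9 - 3*(-1)*(1 + 25)/(5*5))) = -39/(35 + (-5/9 - 3*(-1)*26/(5*5))) = -39/(35 + (-5/9 - 1*(-78/25))) = -39/(35 + (-5/9 + 78/25)) = -39/(35 + 577/225) = -39/8452/225 = -39*225/8452 = -8775/8452 ≈ -1.0382)
P*(-38) = -8775/8452*(-38) = 166725/4226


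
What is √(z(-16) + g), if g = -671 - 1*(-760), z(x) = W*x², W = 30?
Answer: √7769 ≈ 88.142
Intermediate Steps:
z(x) = 30*x²
g = 89 (g = -671 + 760 = 89)
√(z(-16) + g) = √(30*(-16)² + 89) = √(30*256 + 89) = √(7680 + 89) = √7769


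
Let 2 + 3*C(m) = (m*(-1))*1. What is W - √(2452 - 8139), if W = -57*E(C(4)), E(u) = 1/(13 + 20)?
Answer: -19/11 - 11*I*√47 ≈ -1.7273 - 75.412*I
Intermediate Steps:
C(m) = -⅔ - m/3 (C(m) = -⅔ + ((m*(-1))*1)/3 = -⅔ + (-m*1)/3 = -⅔ + (-m)/3 = -⅔ - m/3)
E(u) = 1/33
W = -19/11 (W = -57*1/33 = -19/11 ≈ -1.7273)
W - √(2452 - 8139) = -19/11 - √(2452 - 8139) = -19/11 - √(-5687) = -19/11 - 11*I*√47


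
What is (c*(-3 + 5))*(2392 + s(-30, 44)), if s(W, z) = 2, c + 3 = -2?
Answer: -23940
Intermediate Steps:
c = -5 (c = -3 - 2 = -5)
(c*(-3 + 5))*(2392 + s(-30, 44)) = (-5*(-3 + 5))*(2392 + 2) = -5*2*2394 = -10*2394 = -23940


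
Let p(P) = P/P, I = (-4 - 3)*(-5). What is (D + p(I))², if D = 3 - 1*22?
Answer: 324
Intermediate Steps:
D = -19 (D = 3 - 22 = -19)
I = 35 (I = -7*(-5) = 35)
p(P) = 1
(D + p(I))² = (-19 + 1)² = (-18)² = 324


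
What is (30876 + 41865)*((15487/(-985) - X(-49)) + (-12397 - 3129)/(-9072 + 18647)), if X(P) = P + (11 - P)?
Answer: -3889115895732/1886275 ≈ -2.0618e+6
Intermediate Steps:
X(P) = 11
(30876 + 41865)*((15487/(-985) - X(-49)) + (-12397 - 3129)/(-9072 + 18647)) = (30876 + 41865)*((15487/(-985) - 1*11) + (-12397 - 3129)/(-9072 + 18647)) = 72741*((15487*(-1/985) - 11) - 15526/9575) = 72741*((-15487/985 - 11) - 15526*1/9575) = 72741*(-26322/985 - 15526/9575) = 72741*(-53465252/1886275) = -3889115895732/1886275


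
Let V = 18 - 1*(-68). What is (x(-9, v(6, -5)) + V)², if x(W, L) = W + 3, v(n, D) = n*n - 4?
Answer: 6400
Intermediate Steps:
v(n, D) = -4 + n² (v(n, D) = n² - 4 = -4 + n²)
x(W, L) = 3 + W
V = 86 (V = 18 + 68 = 86)
(x(-9, v(6, -5)) + V)² = ((3 - 9) + 86)² = (-6 + 86)² = 80² = 6400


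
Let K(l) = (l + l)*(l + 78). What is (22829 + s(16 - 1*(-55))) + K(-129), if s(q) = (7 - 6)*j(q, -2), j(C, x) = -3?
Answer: 35984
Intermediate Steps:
s(q) = -3 (s(q) = (7 - 6)*(-3) = 1*(-3) = -3)
K(l) = 2*l*(78 + l) (K(l) = (2*l)*(78 + l) = 2*l*(78 + l))
(22829 + s(16 - 1*(-55))) + K(-129) = (22829 - 3) + 2*(-129)*(78 - 129) = 22826 + 2*(-129)*(-51) = 22826 + 13158 = 35984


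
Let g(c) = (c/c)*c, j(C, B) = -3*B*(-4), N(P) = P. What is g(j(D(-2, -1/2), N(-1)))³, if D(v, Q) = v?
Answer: -1728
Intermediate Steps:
j(C, B) = 12*B
g(c) = c (g(c) = 1*c = c)
g(j(D(-2, -1/2), N(-1)))³ = (12*(-1))³ = (-12)³ = -1728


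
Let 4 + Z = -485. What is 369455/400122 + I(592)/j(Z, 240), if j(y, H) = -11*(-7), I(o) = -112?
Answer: -2337947/4401342 ≈ -0.53119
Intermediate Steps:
Z = -489 (Z = -4 - 485 = -489)
j(y, H) = 77
369455/400122 + I(592)/j(Z, 240) = 369455/400122 - 112/77 = 369455*(1/400122) - 112*1/77 = 369455/400122 - 16/11 = -2337947/4401342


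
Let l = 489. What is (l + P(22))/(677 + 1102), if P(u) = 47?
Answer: 536/1779 ≈ 0.30129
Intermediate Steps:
(l + P(22))/(677 + 1102) = (489 + 47)/(677 + 1102) = 536/1779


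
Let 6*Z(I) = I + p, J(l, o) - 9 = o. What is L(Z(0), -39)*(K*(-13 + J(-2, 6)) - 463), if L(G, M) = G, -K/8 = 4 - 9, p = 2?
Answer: -383/3 ≈ -127.67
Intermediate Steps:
J(l, o) = 9 + o
K = 40 (K = -8*(4 - 9) = -8*(-5) = 40)
Z(I) = ⅓ + I/6 (Z(I) = (I + 2)/6 = (2 + I)/6 = ⅓ + I/6)
L(Z(0), -39)*(K*(-13 + J(-2, 6)) - 463) = (⅓ + (⅙)*0)*(40*(-13 + (9 + 6)) - 463) = (⅓ + 0)*(40*(-13 + 15) - 463) = (40*2 - 463)/3 = (80 - 463)/3 = (⅓)*(-383) = -383/3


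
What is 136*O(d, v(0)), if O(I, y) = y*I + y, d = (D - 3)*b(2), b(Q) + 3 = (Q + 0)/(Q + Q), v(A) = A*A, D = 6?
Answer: 0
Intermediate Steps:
v(A) = A**2
b(Q) = -5/2 (b(Q) = -3 + (Q + 0)/(Q + Q) = -3 + Q/((2*Q)) = -3 + Q*(1/(2*Q)) = -3 + 1/2 = -5/2)
d = -15/2 (d = (6 - 3)*(-5/2) = 3*(-5/2) = -15/2 ≈ -7.5000)
O(I, y) = y + I*y (O(I, y) = I*y + y = y + I*y)
136*O(d, v(0)) = 136*(0**2*(1 - 15/2)) = 136*(0*(-13/2)) = 136*0 = 0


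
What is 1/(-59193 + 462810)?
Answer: 1/403617 ≈ 2.4776e-6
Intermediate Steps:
1/(-59193 + 462810) = 1/403617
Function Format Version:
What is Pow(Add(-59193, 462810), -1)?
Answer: Rational(1, 403617) ≈ 2.4776e-6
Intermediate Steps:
Pow(Add(-59193, 462810), -1) = Pow(403617, -1) = Rational(1, 403617)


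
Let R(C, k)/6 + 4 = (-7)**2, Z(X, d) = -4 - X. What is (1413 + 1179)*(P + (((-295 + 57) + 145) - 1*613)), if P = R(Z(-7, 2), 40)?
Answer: -1130112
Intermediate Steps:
R(C, k) = 270 (R(C, k) = -24 + 6*(-7)**2 = -24 + 6*49 = -24 + 294 = 270)
P = 270
(1413 + 1179)*(P + (((-295 + 57) + 145) - 1*613)) = (1413 + 1179)*(270 + (((-295 + 57) + 145) - 1*613)) = 2592*(270 + ((-238 + 145) - 613)) = 2592*(270 + (-93 - 613)) = 2592*(270 - 706) = 2592*(-436) = -1130112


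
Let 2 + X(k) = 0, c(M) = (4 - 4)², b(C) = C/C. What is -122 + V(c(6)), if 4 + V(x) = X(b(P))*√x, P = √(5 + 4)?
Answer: -126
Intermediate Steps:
P = 3 (P = √9 = 3)
b(C) = 1
c(M) = 0 (c(M) = 0² = 0)
X(k) = -2 (X(k) = -2 + 0 = -2)
V(x) = -4 - 2*√x
-122 + V(c(6)) = -122 + (-4 - 2*√0) = -122 + (-4 - 2*0) = -122 + (-4 + 0) = -122 - 4 = -126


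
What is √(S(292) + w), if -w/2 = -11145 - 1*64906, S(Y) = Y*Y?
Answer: 3*√26374 ≈ 487.20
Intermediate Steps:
S(Y) = Y²
w = 152102 (w = -2*(-11145 - 1*64906) = -2*(-11145 - 64906) = -2*(-76051) = 152102)
√(S(292) + w) = √(292² + 152102) = √(85264 + 152102) = √237366 = 3*√26374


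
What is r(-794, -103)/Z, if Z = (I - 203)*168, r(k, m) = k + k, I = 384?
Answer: -397/7602 ≈ -0.052223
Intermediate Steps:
r(k, m) = 2*k
Z = 30408 (Z = (384 - 203)*168 = 181*168 = 30408)
r(-794, -103)/Z = (2*(-794))/30408 = -1588*1/30408 = -397/7602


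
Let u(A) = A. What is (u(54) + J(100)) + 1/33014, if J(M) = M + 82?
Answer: 7791305/33014 ≈ 236.00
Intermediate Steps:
J(M) = 82 + M
(u(54) + J(100)) + 1/33014 = (54 + (82 + 100)) + 1/33014 = (54 + 182) + 1/33014 = 236 + 1/33014 = 7791305/33014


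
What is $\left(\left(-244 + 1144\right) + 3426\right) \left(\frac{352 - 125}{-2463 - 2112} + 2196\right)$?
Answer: $\frac{14487014066}{1525} \approx 9.4997 \cdot 10^{6}$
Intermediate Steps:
$\left(\left(-244 + 1144\right) + 3426\right) \left(\frac{352 - 125}{-2463 - 2112} + 2196\right) = \left(900 + 3426\right) \left(\frac{227}{-4575} + 2196\right) = 4326 \left(227 \left(- \frac{1}{4575}\right) + 2196\right) = 4326 \left(- \frac{227}{4575} + 2196\right) = 4326 \cdot \frac{10046473}{4575} = \frac{14487014066}{1525}$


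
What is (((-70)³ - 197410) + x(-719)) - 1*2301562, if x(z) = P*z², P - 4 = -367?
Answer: -190498815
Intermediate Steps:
P = -363 (P = 4 - 367 = -363)
x(z) = -363*z²
(((-70)³ - 197410) + x(-719)) - 1*2301562 = (((-70)³ - 197410) - 363*(-719)²) - 1*2301562 = ((-343000 - 197410) - 363*516961) - 2301562 = (-540410 - 187656843) - 2301562 = -188197253 - 2301562 = -190498815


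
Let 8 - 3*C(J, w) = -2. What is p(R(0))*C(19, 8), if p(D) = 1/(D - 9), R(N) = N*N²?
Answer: -10/27 ≈ -0.37037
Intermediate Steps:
R(N) = N³
C(J, w) = 10/3 (C(J, w) = 8/3 - ⅓*(-2) = 8/3 + ⅔ = 10/3)
p(D) = 1/(-9 + D)
p(R(0))*C(19, 8) = (10/3)/(-9 + 0³) = (10/3)/(-9 + 0) = (10/3)/(-9) = -⅑*10/3 = -10/27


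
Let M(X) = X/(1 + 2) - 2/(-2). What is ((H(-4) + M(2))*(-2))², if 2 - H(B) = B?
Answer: 2116/9 ≈ 235.11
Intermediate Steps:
H(B) = 2 - B
M(X) = 1 + X/3 (M(X) = X/3 - 2*(-½) = X*(⅓) + 1 = X/3 + 1 = 1 + X/3)
((H(-4) + M(2))*(-2))² = (((2 - 1*(-4)) + (1 + (⅓)*2))*(-2))² = (((2 + 4) + (1 + ⅔))*(-2))² = ((6 + 5/3)*(-2))² = ((23/3)*(-2))² = (-46/3)² = 2116/9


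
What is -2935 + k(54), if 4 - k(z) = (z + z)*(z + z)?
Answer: -14595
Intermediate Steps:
k(z) = 4 - 4*z**2 (k(z) = 4 - (z + z)*(z + z) = 4 - 2*z*2*z = 4 - 4*z**2)
-2935 + k(54) = -2935 + (4 - 4*54**2) = -2935 + (4 - 4*2916) = -2935 + (4 - 11664) = -2935 - 11660 = -14595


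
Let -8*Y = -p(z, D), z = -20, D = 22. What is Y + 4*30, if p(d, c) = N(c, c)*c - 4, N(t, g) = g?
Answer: 180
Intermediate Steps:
p(d, c) = -4 + c² (p(d, c) = c*c - 4 = c² - 4 = -4 + c²)
Y = 60 (Y = -(-1)*(-4 + 22²)/8 = -(-1)*(-4 + 484)/8 = -(-1)*480/8 = -⅛*(-480) = 60)
Y + 4*30 = 60 + 4*30 = 60 + 120 = 180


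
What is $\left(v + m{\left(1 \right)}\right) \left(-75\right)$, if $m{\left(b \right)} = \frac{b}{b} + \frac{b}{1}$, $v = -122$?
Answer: $9000$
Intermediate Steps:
$m{\left(b \right)} = 1 + b$ ($m{\left(b \right)} = 1 + b 1 = 1 + b$)
$\left(v + m{\left(1 \right)}\right) \left(-75\right) = \left(-122 + \left(1 + 1\right)\right) \left(-75\right) = \left(-122 + 2\right) \left(-75\right) = \left(-120\right) \left(-75\right) = 9000$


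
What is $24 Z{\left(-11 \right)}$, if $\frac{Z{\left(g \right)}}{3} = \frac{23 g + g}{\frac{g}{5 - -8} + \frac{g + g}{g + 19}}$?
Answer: $\frac{89856}{17} \approx 5285.6$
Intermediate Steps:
$Z{\left(g \right)} = \frac{72 g}{\frac{g}{13} + \frac{2 g}{19 + g}}$ ($Z{\left(g \right)} = 3 \frac{23 g + g}{\frac{g}{5 - -8} + \frac{g + g}{g + 19}} = 3 \frac{24 g}{\frac{g}{5 + 8} + \frac{2 g}{19 + g}} = 3 \frac{24 g}{\frac{g}{13} + \frac{2 g}{19 + g}} = \frac{72 g}{\frac{g}{13} + \frac{2 g}{19 + g}}$)
$24 Z{\left(-11 \right)} = 24 \frac{936 \left(19 - 11\right)}{45 - 11} = 24 \cdot 936 \cdot \frac{1}{34} \cdot 8 = 24 \cdot \frac{3744}{17} = \frac{89856}{17}$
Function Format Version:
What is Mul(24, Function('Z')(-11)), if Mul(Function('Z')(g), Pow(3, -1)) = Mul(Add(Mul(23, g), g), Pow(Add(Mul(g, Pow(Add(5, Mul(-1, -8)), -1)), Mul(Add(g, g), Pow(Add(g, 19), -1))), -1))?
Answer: Rational(89856, 17) ≈ 5285.6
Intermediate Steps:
Function('Z')(g) = Mul(72, g, Pow(Add(Mul(Rational(1, 13), g), Mul(2, g, Pow(Add(19, g), -1))), -1)) (Function('Z')(g) = Mul(3, Mul(Add(Mul(23, g), g), Pow(Add(Mul(g, Pow(Add(5, Mul(-1, -8)), -1)), Mul(Add(g, g), Pow(Add(g, 19), -1))), -1))) = Mul(3, Mul(Mul(24, g), Pow(Add(Mul(g, Pow(Add(5, 8), -1)), Mul(Mul(2, g), Pow(Add(19, g), -1))), -1))) = Mul(3, Mul(Mul(24, g), Pow(Add(Mul(g, Pow(13, -1)), Mul(2, g, Pow(Add(19, g), -1))), -1))) = Mul(3, Mul(Mul(24, g), Pow(Add(Mul(g, Rational(1, 13)), Mul(2, g, Pow(Add(19, g), -1))), -1))) = Mul(3, Mul(Mul(24, g), Pow(Add(Mul(Rational(1, 13), g), Mul(2, g, Pow(Add(19, g), -1))), -1))) = Mul(3, Mul(24, g, Pow(Add(Mul(Rational(1, 13), g), Mul(2, g, Pow(Add(19, g), -1))), -1))) = Mul(72, g, Pow(Add(Mul(Rational(1, 13), g), Mul(2, g, Pow(Add(19, g), -1))), -1)))
Mul(24, Function('Z')(-11)) = Mul(24, Mul(936, Pow(Add(45, -11), -1), Add(19, -11))) = Mul(24, Mul(936, Pow(34, -1), 8)) = Mul(24, Mul(936, Rational(1, 34), 8)) = Mul(24, Rational(3744, 17)) = Rational(89856, 17)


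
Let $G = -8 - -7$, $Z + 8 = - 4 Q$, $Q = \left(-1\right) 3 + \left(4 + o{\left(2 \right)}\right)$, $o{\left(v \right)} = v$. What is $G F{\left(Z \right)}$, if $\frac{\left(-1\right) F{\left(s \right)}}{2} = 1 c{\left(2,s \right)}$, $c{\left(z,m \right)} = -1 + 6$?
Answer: $10$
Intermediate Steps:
$c{\left(z,m \right)} = 5$
$Q = 3$ ($Q = \left(-1\right) 3 + \left(4 + 2\right) = -3 + 6 = 3$)
$Z = -20$ ($Z = -8 - 12 = -20$)
$F{\left(s \right)} = -10$ ($F{\left(s \right)} = - 2 \cdot 1 \cdot 5 = \left(-2\right) 5 = -10$)
$G = -1$ ($G = -8 + 7 = -1$)
$G F{\left(Z \right)} = \left(-1\right) \left(-10\right) = 10$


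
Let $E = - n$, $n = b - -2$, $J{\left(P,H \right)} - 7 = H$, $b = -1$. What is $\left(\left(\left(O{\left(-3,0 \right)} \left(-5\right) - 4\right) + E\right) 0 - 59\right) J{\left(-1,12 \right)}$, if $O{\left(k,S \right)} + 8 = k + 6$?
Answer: $-1121$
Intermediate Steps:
$O{\left(k,S \right)} = -2 + k$ ($O{\left(k,S \right)} = -8 + \left(k + 6\right) = -8 + \left(6 + k\right) = -2 + k$)
$J{\left(P,H \right)} = 7 + H$
$n = 1$ ($n = -1 - -2 = -1 + 2 = 1$)
$E = -1$ ($E = \left(-1\right) 1 = -1$)
$\left(\left(\left(O{\left(-3,0 \right)} \left(-5\right) - 4\right) + E\right) 0 - 59\right) J{\left(-1,12 \right)} = \left(\left(\left(\left(-2 - 3\right) \left(-5\right) - 4\right) - 1\right) 0 - 59\right) \left(7 + 12\right) = \left(\left(\left(\left(-5\right) \left(-5\right) - 4\right) - 1\right) 0 - 59\right) 19 = \left(\left(\left(25 - 4\right) - 1\right) 0 - 59\right) 19 = \left(\left(21 - 1\right) 0 - 59\right) 19 = \left(20 \cdot 0 - 59\right) 19 = \left(0 - 59\right) 19 = \left(-59\right) 19 = -1121$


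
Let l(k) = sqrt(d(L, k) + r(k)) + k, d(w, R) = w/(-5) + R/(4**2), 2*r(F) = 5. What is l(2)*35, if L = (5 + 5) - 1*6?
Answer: 70 + 7*sqrt(730)/4 ≈ 117.28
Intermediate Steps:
r(F) = 5/2 (r(F) = (1/2)*5 = 5/2)
L = 4 (L = 10 - 6 = 4)
d(w, R) = -w/5 + R/16 (d(w, R) = w*(-1/5) + R/16 = -w/5 + R*(1/16) = -w/5 + R/16)
l(k) = k + sqrt(17/10 + k/16) (l(k) = sqrt((-1/5*4 + k/16) + 5/2) + k = sqrt((-4/5 + k/16) + 5/2) + k = sqrt(17/10 + k/16) + k = k + sqrt(17/10 + k/16))
l(2)*35 = (2 + sqrt(680 + 25*2)/20)*35 = (2 + sqrt(680 + 50)/20)*35 = (2 + sqrt(730)/20)*35 = 70 + 7*sqrt(730)/4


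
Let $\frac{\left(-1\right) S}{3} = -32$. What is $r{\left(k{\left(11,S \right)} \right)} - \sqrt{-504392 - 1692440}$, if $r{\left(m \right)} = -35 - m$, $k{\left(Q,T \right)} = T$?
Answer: $-131 - 316 i \sqrt{22} \approx -131.0 - 1482.2 i$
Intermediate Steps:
$S = 96$ ($S = \left(-3\right) \left(-32\right) = 96$)
$r{\left(k{\left(11,S \right)} \right)} - \sqrt{-504392 - 1692440} = \left(-35 - 96\right) - \sqrt{-504392 - 1692440} = \left(-35 - 96\right) - \sqrt{-2196832} = -131 - 316 i \sqrt{22}$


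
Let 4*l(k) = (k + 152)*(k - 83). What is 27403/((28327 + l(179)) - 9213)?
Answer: 27403/27058 ≈ 1.0128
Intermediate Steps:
l(k) = (-83 + k)*(152 + k)/4 (l(k) = ((k + 152)*(k - 83))/4 = ((152 + k)*(-83 + k))/4 = ((-83 + k)*(152 + k))/4 = (-83 + k)*(152 + k)/4)
27403/((28327 + l(179)) - 9213) = 27403/((28327 + (-3154 + (¼)*179² + (69/4)*179)) - 9213) = 27403/((28327 + (-3154 + (¼)*32041 + 12351/4)) - 9213) = 27403/((28327 + (-3154 + 32041/4 + 12351/4)) - 9213) = 27403/((28327 + 7944) - 9213) = 27403/(36271 - 9213) = 27403/27058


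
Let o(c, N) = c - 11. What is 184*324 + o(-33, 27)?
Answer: 59572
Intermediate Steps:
o(c, N) = -11 + c
184*324 + o(-33, 27) = 184*324 + (-11 - 33) = 59616 - 44 = 59572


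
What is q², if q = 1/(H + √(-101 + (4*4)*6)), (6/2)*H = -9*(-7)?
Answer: (21 + I*√5)⁻² ≈ 0.0021919 - 0.00047213*I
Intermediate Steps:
H = 21 (H = (-9*(-7))/3 = (⅓)*63 = 21)
q = 1/(21 + I*√5) (q = 1/(21 + √(-101 + (4*4)*6)) = 1/(21 + √(-101 + 16*6)) = 1/(21 + √(-101 + 96)) = 1/(21 + √(-5)) = 1/(21 + I*√5) ≈ 0.047085 - 0.0050136*I)
q² = (21/446 - I*√5/446)²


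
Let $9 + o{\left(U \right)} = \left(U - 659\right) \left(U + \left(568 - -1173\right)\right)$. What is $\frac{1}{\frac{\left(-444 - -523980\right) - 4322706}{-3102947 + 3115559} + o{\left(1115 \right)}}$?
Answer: $\frac{2102}{2736858159} \approx 7.6803 \cdot 10^{-7}$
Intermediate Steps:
$o{\left(U \right)} = -9 + \left(-659 + U\right) \left(1741 + U\right)$ ($o{\left(U \right)} = -9 + \left(U - 659\right) \left(U + \left(568 - -1173\right)\right) = -9 + \left(-659 + U\right) \left(U + \left(568 + 1173\right)\right) = -9 + \left(-659 + U\right) \left(U + 1741\right) = -9 + \left(-659 + U\right) \left(1741 + U\right)$)
$\frac{1}{\frac{\left(-444 - -523980\right) - 4322706}{-3102947 + 3115559} + o{\left(1115 \right)}} = \frac{1}{\frac{\left(-444 - -523980\right) - 4322706}{-3102947 + 3115559} + \left(-1147328 + 1115^{2} + 1082 \cdot 1115\right)} = \frac{1}{\frac{\left(-444 + 523980\right) - 4322706}{12612} + \left(-1147328 + 1243225 + 1206430\right)} = \frac{1}{\left(523536 - 4322706\right) \frac{1}{12612} + 1302327} = \frac{1}{\left(-3799170\right) \frac{1}{12612} + 1302327} = \frac{1}{- \frac{633195}{2102} + 1302327} = \frac{1}{\frac{2736858159}{2102}} = \frac{2102}{2736858159}$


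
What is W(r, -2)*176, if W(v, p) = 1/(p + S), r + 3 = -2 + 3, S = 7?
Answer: 176/5 ≈ 35.200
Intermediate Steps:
r = -2 (r = -3 + (-2 + 3) = -3 + 1 = -2)
W(v, p) = 1/(7 + p) (W(v, p) = 1/(p + 7) = 1/(7 + p))
W(r, -2)*176 = 176/(7 - 2) = 176/5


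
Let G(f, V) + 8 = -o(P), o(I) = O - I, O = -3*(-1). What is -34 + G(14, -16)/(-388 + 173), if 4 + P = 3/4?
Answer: -29183/860 ≈ -33.934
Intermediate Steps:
O = 3
P = -13/4 (P = -4 + 3/4 = -4 + 3*(¼) = -4 + ¾ = -13/4 ≈ -3.2500)
o(I) = 3 - I
G(f, V) = -57/4 (G(f, V) = -8 - (3 - 1*(-13/4)) = -8 - (3 + 13/4) = -8 - 1*25/4 = -8 - 25/4 = -57/4)
-34 + G(14, -16)/(-388 + 173) = -34 - 57/4/(-388 + 173) = -34 - 57/4/(-215) = -34 - 1/215*(-57/4) = -34 + 57/860 = -29183/860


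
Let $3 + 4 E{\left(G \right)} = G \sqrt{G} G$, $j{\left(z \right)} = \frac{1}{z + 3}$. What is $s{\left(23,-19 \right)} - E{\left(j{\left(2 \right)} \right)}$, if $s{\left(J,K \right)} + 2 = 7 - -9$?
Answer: $\frac{59}{4} - \frac{\sqrt{5}}{500} \approx 14.746$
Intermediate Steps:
$s{\left(J,K \right)} = 14$ ($s{\left(J,K \right)} = -2 + \left(7 - -9\right) = -2 + \left(7 + 9\right) = -2 + 16 = 14$)
$j{\left(z \right)} = \frac{1}{3 + z}$
$E{\left(G \right)} = - \frac{3}{4} + \frac{G^{\frac{5}{2}}}{4}$ ($E{\left(G \right)} = - \frac{3}{4} + \frac{G \sqrt{G} G}{4} = - \frac{3}{4} + \frac{G^{\frac{3}{2}} G}{4} = - \frac{3}{4} + \frac{G^{\frac{5}{2}}}{4}$)
$s{\left(23,-19 \right)} - E{\left(j{\left(2 \right)} \right)} = 14 - \left(- \frac{3}{4} + \frac{\left(\frac{1}{3 + 2}\right)^{\frac{5}{2}}}{4}\right) = 14 - \left(- \frac{3}{4} + \frac{\left(\frac{1}{5}\right)^{\frac{5}{2}}}{4}\right) = 14 - \left(- \frac{3}{4} + \frac{1}{4 \cdot 25 \sqrt{5}}\right) = 14 - \left(- \frac{3}{4} + \frac{\frac{1}{125} \sqrt{5}}{4}\right) = 14 - \left(- \frac{3}{4} + \frac{\sqrt{5}}{500}\right) = 14 + \left(\frac{3}{4} - \frac{\sqrt{5}}{500}\right) = \frac{59}{4} - \frac{\sqrt{5}}{500}$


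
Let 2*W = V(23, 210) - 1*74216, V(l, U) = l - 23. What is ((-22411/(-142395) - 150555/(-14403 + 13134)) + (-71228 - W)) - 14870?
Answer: -981221087074/20077695 ≈ -48871.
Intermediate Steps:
V(l, U) = -23 + l
W = -37108 (W = ((-23 + 23) - 1*74216)/2 = (0 - 74216)/2 = (½)*(-74216) = -37108)
((-22411/(-142395) - 150555/(-14403 + 13134)) + (-71228 - W)) - 14870 = ((-22411/(-142395) - 150555/(-14403 + 13134)) + (-71228 - 1*(-37108))) - 14870 = ((-22411*(-1/142395) - 150555/(-1269)) + (-71228 + 37108)) - 14870 = ((22411/142395 - 150555*(-1/1269)) - 34120) - 14870 = ((22411/142395 + 50185/423) - 34120) - 14870 = (2385190976/20077695 - 34120) - 14870 = -682665762424/20077695 - 14870 = -981221087074/20077695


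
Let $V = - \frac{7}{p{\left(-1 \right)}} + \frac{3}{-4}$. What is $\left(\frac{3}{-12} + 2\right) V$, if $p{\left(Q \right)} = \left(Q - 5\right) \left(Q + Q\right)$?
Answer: $- \frac{7}{3} \approx -2.3333$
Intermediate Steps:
$p{\left(Q \right)} = 2 Q \left(-5 + Q\right)$ ($p{\left(Q \right)} = \left(-5 + Q\right) 2 Q = 2 Q \left(-5 + Q\right)$)
$V = - \frac{4}{3}$ ($V = - \frac{7}{2 \left(-1\right) \left(-5 - 1\right)} + \frac{3}{-4} = - \frac{7}{2 \left(-1\right) \left(-6\right)} + 3 \left(- \frac{1}{4}\right) = - \frac{7}{12} - \frac{3}{4} = - \frac{4}{3} \approx -1.3333$)
$\left(\frac{3}{-12} + 2\right) V = \left(\frac{3}{-12} + 2\right) \left(- \frac{4}{3}\right) = \left(3 \left(- \frac{1}{12}\right) + 2\right) \left(- \frac{4}{3}\right) = \left(- \frac{1}{4} + 2\right) \left(- \frac{4}{3}\right) = \frac{7}{4} \left(- \frac{4}{3}\right) = - \frac{7}{3}$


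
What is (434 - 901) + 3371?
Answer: 2904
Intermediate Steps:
(434 - 901) + 3371 = -467 + 3371 = 2904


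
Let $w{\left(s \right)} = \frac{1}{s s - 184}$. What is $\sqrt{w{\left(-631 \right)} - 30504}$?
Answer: $\frac{i \sqrt{4831397164506639}}{397977} \approx 174.65 i$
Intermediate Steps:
$w{\left(s \right)} = \frac{1}{-184 + s^{2}}$ ($w{\left(s \right)} = \frac{1}{s^{2} - 184} = \frac{1}{-184 + s^{2}}$)
$\sqrt{w{\left(-631 \right)} - 30504} = \sqrt{\frac{1}{-184 + \left(-631\right)^{2}} - 30504} = \sqrt{\frac{1}{-184 + 398161} - 30504} = \sqrt{\frac{1}{397977} - 30504} = \sqrt{- \frac{12139890407}{397977}} = \frac{i \sqrt{4831397164506639}}{397977}$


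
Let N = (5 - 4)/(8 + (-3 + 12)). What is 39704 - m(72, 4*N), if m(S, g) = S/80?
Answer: 397031/10 ≈ 39703.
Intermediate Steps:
N = 1/17 (N = 1/(8 + 9) = 1/17 ≈ 0.058824)
m(S, g) = S/80 (m(S, g) = S*(1/80) = S/80)
39704 - m(72, 4*N) = 39704 - 72/80 = 39704 - 1*9/10 = 39704 - 9/10 = 397031/10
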